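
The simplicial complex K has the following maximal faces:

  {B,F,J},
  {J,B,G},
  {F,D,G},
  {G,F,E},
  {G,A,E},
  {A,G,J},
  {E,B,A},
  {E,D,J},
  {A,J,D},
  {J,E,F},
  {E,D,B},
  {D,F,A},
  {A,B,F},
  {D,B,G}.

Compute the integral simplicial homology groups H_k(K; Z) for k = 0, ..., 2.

Take the total order A < B < D < E < F < G < J on the vertex set. Then K (dimension 2) consists of the simplices:

  0-simplices (7): A, B, D, E, F, G, J
  1-simplices (21): AB, AD, AE, AF, AG, AJ, BD, BE, BF, BG, BJ, DE, DF, DG, DJ, EF, EG, EJ, FG, FJ, GJ
  2-simplices (14): ABE, ABF, ADF, ADJ, AEG, AGJ, BDE, BDG, BFJ, BGJ, DEJ, DFG, EFG, EFJ

Hence C_0 ≅ Z^7, C_1 ≅ Z^21, C_2 ≅ Z^14.

∂_1: C_1 → C_0 sends each edge [p,q] (with p < q) to q − p. For instance
  ∂AE = E − A.
The 7×21 boundary matrix has rank 6 and Smith normal form diag(1,1,1,1,1,1).

Boundary ∂_2: C_2 → C_1 acts by ∂[p,q,r] = [q,r] − [p,r] + [p,q]. For instance
  ∂AEG = EG − AG + AE,
  ∂AGJ = GJ − AJ + AG.
As a 21×14 matrix over Z this has rank 13, with invariant factors (1,1,1,1,1,1,1,1,1,1,1,1,1).

Reading off H_k = ker ∂_k / im ∂_{k+1}:

  H_0: rank C_0 − rank ∂_1 = 7 − 6 = 1, and the invariant factors of ∂_1 are all 1, so H_0 = Z.
  H_1: rank ker ∂_1 − rank ∂_2 = (21 − 6) − 13 = 2, and the invariant factors of ∂_2 are all 1, so H_1 = Z^2.
  H_2: rank ker ∂_2 − rank ∂_3 = (14 − 13) − 0 = 1, and there is no ∂_3, so H_2 = Z.

As a check, the Euler characteristic is 7 − 21 + 14 = 0, which agrees with 1 − 2 + 1 = 0.
(K is a triangulation of the torus T^2.)

H_0 ≅ Z,  H_1 ≅ Z^2,  H_2 ≅ Z.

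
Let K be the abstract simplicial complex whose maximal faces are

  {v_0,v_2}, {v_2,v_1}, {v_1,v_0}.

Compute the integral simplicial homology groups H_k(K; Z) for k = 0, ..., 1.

H_0 = Z,  H_1 = Z.

We work with the vertex ordering v_0 < v_1 < v_2. The simplices of K, each written with vertices in increasing order, are:

  0-simplices (3): [v_0], [v_1], [v_2]
  1-simplices (3): [v_0,v_1], [v_0,v_2], [v_1,v_2]

Hence C_0 ≅ Z^3, C_1 ≅ Z^3.

Boundary ∂_1: C_1 → C_0 maps an edge to its endpoints' difference, ∂[p,q] = q − p.
The 3×3 boundary matrix has rank 2 and Smith normal form diag(1,1).

Computing H_k = (kernel of ∂_k) / (image of ∂_{k+1}):

  H_0: rank C_0 − rank ∂_1 = 3 − 2 = 1, and the invariant factors of ∂_1 are all 1, so H_0 = Z.
  H_1: rank ker ∂_1 − rank ∂_2 = (3 − 2) − 0 = 1, and there is no ∂_2, so H_1 = Z.

As a check, the Euler characteristic is 3 − 3 = 0, which agrees with 1 − 1 = 0.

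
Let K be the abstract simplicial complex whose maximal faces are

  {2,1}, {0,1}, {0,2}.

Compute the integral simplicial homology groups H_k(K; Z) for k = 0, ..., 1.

K has 3 vertices, 3 edges.
rank ∂_0 = 0, rank ∂_1 = 2 ⇒ b_0 = 3 − 0 − 2 = 1; all invariant factors of ∂_1 are 1 so no torsion. So H_0 = Z.
rank ∂_1 = 2, rank ∂_2 = 0 ⇒ b_1 = 3 − 2 − 0 = 1. So H_1 = Z.

H_0 ≅ Z,  H_1 ≅ Z.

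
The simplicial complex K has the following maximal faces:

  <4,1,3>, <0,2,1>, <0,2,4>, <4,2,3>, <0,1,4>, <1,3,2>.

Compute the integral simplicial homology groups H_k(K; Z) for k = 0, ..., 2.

Order the vertices as 0 < 1 < 2 < 3 < 4. Listing each simplex with vertices in this order, K has dimension 2 with simplices:

  0-simplices (5): [0], [1], [2], [3], [4]
  1-simplices (9): [0,1], [0,2], [0,4], [1,2], [1,3], [1,4], [2,3], [2,4], [3,4]
  2-simplices (6): [0,1,2], [0,1,4], [0,2,4], [1,2,3], [1,3,4], [2,3,4]

giving chain groups C_0 ≅ Z^5, C_1 ≅ Z^9, C_2 ≅ Z^6.

∂_1: C_1 → C_0 is given by ∂[p,q] = [q] − [p].
As a 5×9 matrix over Z this has rank 4, with invariant factors (1,1,1,1).

The boundary map ∂_2: C_2 → C_1 maps a triangle to the signed sum of its edges. For instance
  ∂[0,1,2] = [1,2] − [0,2] + [0,1],
  ∂[1,3,4] = [3,4] − [1,4] + [1,3].
As a 9×6 matrix over Z this has rank 5, with invariant factors (1,1,1,1,1).

From H_k ≅ ker(∂_k) / im(∂_{k+1}) we obtain:

  H_0: rank C_0 − rank ∂_1 = 5 − 4 = 1, and the invariant factors of ∂_1 are all 1, so H_0 = Z.
  H_1: rank ker ∂_1 − rank ∂_2 = (9 − 4) − 5 = 0, and the invariant factors of ∂_2 are all 1, so H_1 = 0.
  H_2: rank ker ∂_2 − rank ∂_3 = (6 − 5) − 0 = 1, and there is no ∂_3, so H_2 = Z.

H_0 = Z,  H_1 = 0,  H_2 = Z.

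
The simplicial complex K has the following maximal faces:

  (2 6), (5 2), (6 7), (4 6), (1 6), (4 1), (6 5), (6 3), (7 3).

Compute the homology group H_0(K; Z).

H_0 = Z.

Fix the vertex order 1 < 2 < 3 < 4 < 5 < 6 < 7 and write every simplex with vertices in increasing order. Then dim K = 1 and the simplices of K are:

  0-simplices (7): [1], [2], [3], [4], [5], [6], [7]
  1-simplices (9): [1,4], [1,6], [2,5], [2,6], [3,6], [3,7], [4,6], [5,6], [6,7]

Hence C_0 ≅ Z^7, C_1 ≅ Z^9.

Boundary ∂_1: C_1 → C_0 is given by ∂[p,q] = [q] − [p].
The 7×9 boundary matrix has rank 6 and Smith normal form diag(1,1,1,1,1,1).

From H_k ≅ ker(∂_k) / im(∂_{k+1}) we obtain:

  H_0: rank C_0 − rank ∂_1 = 7 − 6 = 1, and the invariant factors of ∂_1 are all 1, so H_0 ≅ Z.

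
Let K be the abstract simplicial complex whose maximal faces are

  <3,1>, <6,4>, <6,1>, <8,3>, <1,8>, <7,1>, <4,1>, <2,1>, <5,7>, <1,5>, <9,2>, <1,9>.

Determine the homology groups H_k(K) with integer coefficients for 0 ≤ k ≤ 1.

K has 9 vertices, 12 edges.
rank ∂_0 = 0, rank ∂_1 = 8 ⇒ b_0 = 9 − 0 − 8 = 1; all invariant factors of ∂_1 are 1 so no torsion. So H_0 ≅ Z.
rank ∂_1 = 8, rank ∂_2 = 0 ⇒ b_1 = 12 − 8 − 0 = 4. So H_1 ≅ Z^4.

H_0 ≅ Z,  H_1 ≅ Z^4.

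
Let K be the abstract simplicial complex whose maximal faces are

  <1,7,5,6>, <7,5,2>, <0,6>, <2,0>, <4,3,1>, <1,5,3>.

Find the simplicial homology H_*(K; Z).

H_0 ≅ Z,  H_1 ≅ Z,  H_2 = 0,  H_3 = 0.

We work with the vertex ordering 0 < 1 < 2 < 3 < 4 < 5 < 6 < 7. The simplices of K, each written with vertices in increasing order, are:

  0-simplices (8): [0], [1], [2], [3], [4], [5], [6], [7]
  1-simplices (14): [0,2], [0,6], [1,3], [1,4], [1,5], [1,6], [1,7], [2,5], [2,7], [3,4], [3,5], [5,6], [5,7], [6,7]
  2-simplices (7): [1,3,4], [1,3,5], [1,5,6], [1,5,7], [1,6,7], [2,5,7], [5,6,7]
  3-simplices (1): [1,5,6,7]

so the chain groups are C_0 ≅ Z^8, C_1 ≅ Z^14, C_2 ≅ Z^7, C_3 ≅ Z^1.

The boundary map ∂_1: C_1 → C_0 maps an edge to its endpoints' difference, ∂[p,q] = q − p. For instance
  ∂[1,5] = [5] − [1].
This gives a 8×14 integer matrix of rank 7; reducing to Smith normal form yields diagonal entries (1,1,1,1,1,1,1).

Boundary ∂_2: C_2 → C_1 sends each 2-simplex [p,q,r] to [q,r] − [p,r] + [p,q]. For instance
  ∂[1,6,7] = [6,7] − [1,7] + [1,6],
  ∂[2,5,7] = [5,7] − [2,7] + [2,5].
This gives a 14×7 integer matrix of rank 6; reducing to Smith normal form yields diagonal entries (1,1,1,1,1,1).

∂_3: C_3 → C_2 sends each 3-simplex σ to the alternating sum Σ_i (−1)^i (σ with its i-th vertex removed). For instance
  ∂[1,5,6,7] = [5,6,7] − [1,6,7] + [1,5,7] − [1,5,6].
The 7×1 boundary matrix has rank 1 and Smith normal form diag(1).

Now H_k = ker ∂_k / im ∂_{k+1}, so:

  H_0: rank C_0 − rank ∂_1 = 8 − 7 = 1, and the invariant factors of ∂_1 are all 1, so H_0 = Z.
  H_1: rank ker ∂_1 − rank ∂_2 = (14 − 7) − 6 = 1, and the invariant factors of ∂_2 are all 1, so H_1 = Z.
  H_2: rank ker ∂_2 − rank ∂_3 = (7 − 6) − 1 = 0, and the invariant factors of ∂_3 are all 1, so H_2 = 0.
  H_3: rank ker ∂_3 − rank ∂_4 = (1 − 1) − 0 = 0, and there is no ∂_4, so H_3 = 0.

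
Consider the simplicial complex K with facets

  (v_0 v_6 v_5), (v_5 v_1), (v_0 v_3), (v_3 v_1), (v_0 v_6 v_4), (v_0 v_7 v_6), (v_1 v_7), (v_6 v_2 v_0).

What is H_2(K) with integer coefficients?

H_2 = 0.

K has 8 vertices, 13 edges, 4 triangles.
rank ∂_2 = 4, rank ∂_3 = 0 ⇒ b_2 = 4 − 4 − 0 = 0. So H_2 ≅ 0.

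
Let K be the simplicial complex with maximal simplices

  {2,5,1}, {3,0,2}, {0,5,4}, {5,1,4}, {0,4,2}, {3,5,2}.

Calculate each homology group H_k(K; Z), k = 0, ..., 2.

Fix the vertex order 0 < 1 < 2 < 3 < 4 < 5 and write every simplex with vertices in increasing order. Then dim K = 2 and the simplices of K are:

  0-simplices (6): [0], [1], [2], [3], [4], [5]
  1-simplices (12): [0,2], [0,3], [0,4], [0,5], [1,2], [1,4], [1,5], [2,3], [2,4], [2,5], [3,5], [4,5]
  2-simplices (6): [0,2,3], [0,2,4], [0,4,5], [1,2,5], [1,4,5], [2,3,5]

Hence C_0 ≅ Z^6, C_1 ≅ Z^12, C_2 ≅ Z^6.

∂_1: C_1 → C_0 sends each edge [p,q] (with p < q) to q − p. For instance
  ∂[2,3] = [3] − [2].
As a 6×12 matrix over Z this has rank 5, with invariant factors (1,1,1,1,1).

∂_2: C_2 → C_1 acts by ∂[p,q,r] = [q,r] − [p,r] + [p,q]. For instance
  ∂[0,2,4] = [2,4] − [0,4] + [0,2],
  ∂[1,4,5] = [4,5] − [1,5] + [1,4].
This gives a 12×6 integer matrix of rank 6; reducing to Smith normal form yields diagonal entries (1,1,1,1,1,1).

Now H_k = ker ∂_k / im ∂_{k+1}, so:

  H_0: rank C_0 − rank ∂_1 = 6 − 5 = 1, and the invariant factors of ∂_1 are all 1, so H_0 = Z.
  H_1: rank ker ∂_1 − rank ∂_2 = (12 − 5) − 6 = 1, and the invariant factors of ∂_2 are all 1, so H_1 = Z.
  H_2: rank ker ∂_2 − rank ∂_3 = (6 − 6) − 0 = 0, and there is no ∂_3, so H_2 = 0.

(K is a triangulation of the cylinder S^1 x I.)

H_0 ≅ Z,  H_1 ≅ Z,  H_2 = 0.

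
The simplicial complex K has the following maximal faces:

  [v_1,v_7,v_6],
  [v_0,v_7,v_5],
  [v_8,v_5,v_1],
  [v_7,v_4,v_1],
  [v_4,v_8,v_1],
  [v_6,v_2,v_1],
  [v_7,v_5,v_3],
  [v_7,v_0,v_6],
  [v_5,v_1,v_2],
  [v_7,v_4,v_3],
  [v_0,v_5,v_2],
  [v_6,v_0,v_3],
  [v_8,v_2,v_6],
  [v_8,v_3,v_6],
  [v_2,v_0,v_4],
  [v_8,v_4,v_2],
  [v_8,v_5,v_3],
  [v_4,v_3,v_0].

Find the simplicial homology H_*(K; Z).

H_0 ≅ Z,  H_1 ≅ Z ⊕ Z/2,  H_2 = 0.

Fix the vertex order v_0 < v_1 < v_2 < v_3 < v_4 < v_5 < v_6 < v_7 < v_8 and write every simplex with vertices in increasing order. Then dim K = 2 and the simplices of K are:

  0-simplices (9): [v_0], [v_1], [v_2], [v_3], [v_4], [v_5], [v_6], [v_7], [v_8]
  1-simplices (27): (27 of them)
  2-simplices (18): (18 of them)

so the chain groups are C_0 ≅ Z^9, C_1 ≅ Z^27, C_2 ≅ Z^18.

Boundary ∂_1: C_1 → C_0 sends each edge [p,q] (with p < q) to q − p.
This gives a 9×27 integer matrix of rank 8; reducing to Smith normal form yields diagonal entries (1,1,1,1,1,1,1,1).

Boundary ∂_2: C_2 → C_1 acts by ∂[p,q,r] = [q,r] − [p,r] + [p,q]. For instance
  ∂[v_3,v_5,v_8] = [v_5,v_8] − [v_3,v_8] + [v_3,v_5],
  ∂[v_0,v_2,v_5] = [v_2,v_5] − [v_0,v_5] + [v_0,v_2].
This gives a 27×18 integer matrix of rank 18; reducing to Smith normal form yields diagonal entries (1,1,1,1,1,1,1,1,1,1,1,1,1,1,1,1,1,2).

Now H_k = ker ∂_k / im ∂_{k+1}, so:

  H_0: rank C_0 − rank ∂_1 = 9 − 8 = 1, and the invariant factors of ∂_1 are all 1, so H_0 = Z.
  H_1: rank ker ∂_1 − rank ∂_2 = (27 − 8) − 18 = 1, and ∂_2 has invariant factor 2 > 1, so H_1 = Z ⊕ Z/2.
  H_2: rank ker ∂_2 − rank ∂_3 = (18 − 18) − 0 = 0, and there is no ∂_3, so H_2 = 0.

As a check, the Euler characteristic is 9 − 27 + 18 = 0, which agrees with 1 − 1 + 0 = 0.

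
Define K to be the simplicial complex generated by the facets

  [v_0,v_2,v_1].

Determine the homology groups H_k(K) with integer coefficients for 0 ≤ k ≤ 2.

K has 3 vertices, 3 edges, 1 triangle.
rank ∂_0 = 0, rank ∂_1 = 2 ⇒ b_0 = 3 − 0 − 2 = 1; all invariant factors of ∂_1 are 1 so no torsion. So H_0 ≅ Z.
rank ∂_1 = 2, rank ∂_2 = 1 ⇒ b_1 = 3 − 2 − 1 = 0; all invariant factors of ∂_2 are 1 so no torsion. So H_1 ≅ 0.
rank ∂_2 = 1, rank ∂_3 = 0 ⇒ b_2 = 1 − 1 − 0 = 0. So H_2 ≅ 0.

H_0 = Z,  H_1 = 0,  H_2 = 0.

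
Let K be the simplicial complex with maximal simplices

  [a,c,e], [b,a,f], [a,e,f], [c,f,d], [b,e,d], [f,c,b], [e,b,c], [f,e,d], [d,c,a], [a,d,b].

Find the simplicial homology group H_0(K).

Fix the vertex order a < b < c < d < e < f and write every simplex with vertices in increasing order. Then dim K = 2 and the simplices of K are:

  0-simplices (6): a, b, c, d, e, f
  1-simplices (15): ab, ac, ad, ae, af, bc, bd, be, bf, cd, ce, cf, de, df, ef
  2-simplices (10): abd, abf, acd, ace, aef, bce, bcf, bde, cdf, def

so the chain groups are C_0 ≅ Z^6, C_1 ≅ Z^15, C_2 ≅ Z^10.

The boundary map ∂_1: C_1 → C_0 is given by ∂[p,q] = [q] − [p].
This gives a 6×15 integer matrix of rank 5; reducing to Smith normal form yields diagonal entries (1,1,1,1,1).

The boundary map ∂_2: C_2 → C_1 sends each 2-simplex [p,q,r] to [q,r] − [p,r] + [p,q]. For instance
  ∂bcf = cf − bf + bc,
  ∂bce = ce − be + bc.
The 15×10 boundary matrix has rank 10 and Smith normal form diag(1,1,1,1,1,1,1,1,1,2).

Computing H_k = (kernel of ∂_k) / (image of ∂_{k+1}):

  H_0: rank C_0 − rank ∂_1 = 6 − 5 = 1, and the invariant factors of ∂_1 are all 1, so H_0 = Z.

(K is a triangulation of the real projective plane RP^2.)

H_0 = Z.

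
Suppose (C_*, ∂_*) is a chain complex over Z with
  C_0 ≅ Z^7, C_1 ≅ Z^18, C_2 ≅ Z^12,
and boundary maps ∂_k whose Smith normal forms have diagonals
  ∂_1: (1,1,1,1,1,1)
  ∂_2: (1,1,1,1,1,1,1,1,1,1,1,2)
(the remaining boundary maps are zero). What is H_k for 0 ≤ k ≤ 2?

H_0: b_0 = 7 − 0 − 6 = 1; torsion from ∂_1 factors > 1: none. So H_0 ≅ Z.
H_1: b_1 = 18 − 6 − 12 = 0; torsion from ∂_2 factors > 1: [2]. So H_1 ≅ Z/2.
H_2: b_2 = 12 − 12 − 0 = 0; torsion from ∂_3 factors > 1: none. So H_2 ≅ 0.

H_0 ≅ Z,  H_1 ≅ Z/2,  H_2 = 0.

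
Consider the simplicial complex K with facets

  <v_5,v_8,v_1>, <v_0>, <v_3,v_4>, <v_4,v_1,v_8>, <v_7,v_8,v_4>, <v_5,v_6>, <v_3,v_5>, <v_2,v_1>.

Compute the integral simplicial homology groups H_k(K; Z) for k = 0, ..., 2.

H_0 = Z^2,  H_1 = Z,  H_2 = 0.

Order the vertices as v_0 < v_1 < v_2 < v_3 < v_4 < v_5 < v_6 < v_7 < v_8. Listing each simplex with vertices in this order, K has dimension 2 with simplices:

  0-simplices (9): [v_0], [v_1], [v_2], [v_3], [v_4], [v_5], [v_6], [v_7], [v_8]
  1-simplices (11): [v_1,v_2], [v_1,v_4], [v_1,v_5], [v_1,v_8], [v_3,v_4], [v_3,v_5], [v_4,v_7], [v_4,v_8], [v_5,v_6], [v_5,v_8], [v_7,v_8]
  2-simplices (3): [v_1,v_4,v_8], [v_1,v_5,v_8], [v_4,v_7,v_8]

giving chain groups C_0 ≅ Z^9, C_1 ≅ Z^11, C_2 ≅ Z^3.

Boundary ∂_1: C_1 → C_0 is given by ∂[p,q] = [q] − [p]. For instance
  ∂[v_4,v_8] = [v_8] − [v_4].
The resulting 9×11 matrix has rank 7, and its Smith normal form has invariant factors (1,1,1,1,1,1,1).

Boundary ∂_2: C_2 → C_1 maps a triangle to the signed sum of its edges. For instance
  ∂[v_4,v_7,v_8] = [v_7,v_8] − [v_4,v_8] + [v_4,v_7],
  ∂[v_1,v_5,v_8] = [v_5,v_8] − [v_1,v_8] + [v_1,v_5].
As a 11×3 matrix over Z this has rank 3, with invariant factors (1,1,1).

Computing H_k = (kernel of ∂_k) / (image of ∂_{k+1}):

  H_0: rank C_0 − rank ∂_1 = 9 − 7 = 2, and the invariant factors of ∂_1 are all 1, so H_0 ≅ Z^2.
  H_1: rank ker ∂_1 − rank ∂_2 = (11 − 7) − 3 = 1, and the invariant factors of ∂_2 are all 1, so H_1 ≅ Z.
  H_2: rank ker ∂_2 − rank ∂_3 = (3 − 3) − 0 = 0, and there is no ∂_3, so H_2 ≅ 0.

As a check, the Euler characteristic is 9 − 11 + 3 = 1, which agrees with 2 − 1 + 0 = 1.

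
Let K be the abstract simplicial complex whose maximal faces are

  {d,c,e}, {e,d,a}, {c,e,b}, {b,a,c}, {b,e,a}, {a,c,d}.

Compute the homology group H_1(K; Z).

H_1 ≅ 0.

Order the vertices as a < b < c < d < e. Listing each simplex with vertices in this order, K has dimension 2 with simplices:

  0-simplices (5): a, b, c, d, e
  1-simplices (9): ab, ac, ad, ae, bc, be, cd, ce, de
  2-simplices (6): abc, abe, acd, ade, bce, cde

giving chain groups C_0 ≅ Z^5, C_1 ≅ Z^9, C_2 ≅ Z^6.

∂_1: C_1 → C_0 is given by ∂[p,q] = [q] − [p]. For instance
  ∂be = e − b.
As a 5×9 matrix over Z this has rank 4, with invariant factors (1,1,1,1).

Boundary ∂_2: C_2 → C_1 sends each 2-simplex [p,q,r] to [q,r] − [p,r] + [p,q]. For instance
  ∂abe = be − ae + ab,
  ∂acd = cd − ad + ac.
This gives a 9×6 integer matrix of rank 5; reducing to Smith normal form yields diagonal entries (1,1,1,1,1).

From H_k ≅ ker(∂_k) / im(∂_{k+1}) we obtain:

  H_1: rank ker ∂_1 − rank ∂_2 = (9 − 4) − 5 = 0, and the invariant factors of ∂_2 are all 1, so H_1 = 0.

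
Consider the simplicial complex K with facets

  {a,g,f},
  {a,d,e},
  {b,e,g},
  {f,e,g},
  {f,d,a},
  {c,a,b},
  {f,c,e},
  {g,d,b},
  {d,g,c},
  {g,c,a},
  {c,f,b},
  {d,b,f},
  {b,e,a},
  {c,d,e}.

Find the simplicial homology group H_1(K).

We work with the vertex ordering a < b < c < d < e < f < g. The simplices of K, each written with vertices in increasing order, are:

  0-simplices (7): a, b, c, d, e, f, g
  1-simplices (21): ab, ac, ad, ae, af, ag, bc, bd, be, bf, bg, cd, ce, cf, cg, de, df, dg, ef, eg, fg
  2-simplices (14): abc, abe, acg, ade, adf, afg, bcf, bdf, bdg, beg, cde, cdg, cef, efg

so the chain groups are C_0 ≅ Z^7, C_1 ≅ Z^21, C_2 ≅ Z^14.

The boundary map ∂_1: C_1 → C_0 is given by ∂[p,q] = [q] − [p].
The resulting 7×21 matrix has rank 6, and its Smith normal form has invariant factors (1,1,1,1,1,1).

The boundary map ∂_2: C_2 → C_1 acts by ∂[p,q,r] = [q,r] − [p,r] + [p,q]. For instance
  ∂bcf = cf − bf + bc,
  ∂afg = fg − ag + af.
This gives a 21×14 integer matrix of rank 13; reducing to Smith normal form yields diagonal entries (1,1,1,1,1,1,1,1,1,1,1,1,1).

Computing H_k = (kernel of ∂_k) / (image of ∂_{k+1}):

  H_1: rank ker ∂_1 − rank ∂_2 = (21 − 6) − 13 = 2, and the invariant factors of ∂_2 are all 1, so H_1 = Z^2.

H_1 = Z^2.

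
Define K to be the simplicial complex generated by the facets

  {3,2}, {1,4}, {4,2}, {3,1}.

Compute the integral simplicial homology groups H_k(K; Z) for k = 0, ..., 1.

H_0 = Z,  H_1 = Z.

Take the total order 1 < 2 < 3 < 4 on the vertex set. Then K (dimension 1) consists of the simplices:

  0-simplices (4): [1], [2], [3], [4]
  1-simplices (4): [1,3], [1,4], [2,3], [2,4]

Hence C_0 ≅ Z^4, C_1 ≅ Z^4.

Boundary ∂_1: C_1 → C_0 maps an edge to its endpoints' difference, ∂[p,q] = q − p. For instance
  ∂[2,3] = [3] − [2].
This gives a 4×4 integer matrix of rank 3; reducing to Smith normal form yields diagonal entries (1,1,1).

Now H_k = ker ∂_k / im ∂_{k+1}, so:

  H_0: rank C_0 − rank ∂_1 = 4 − 3 = 1, and the invariant factors of ∂_1 are all 1, so H_0 ≅ Z.
  H_1: rank ker ∂_1 − rank ∂_2 = (4 − 3) − 0 = 1, and there is no ∂_2, so H_1 ≅ Z.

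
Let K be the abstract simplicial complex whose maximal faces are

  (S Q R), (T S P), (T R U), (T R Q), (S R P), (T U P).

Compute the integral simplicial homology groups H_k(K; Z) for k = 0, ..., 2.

Take the total order P < Q < R < S < T < U on the vertex set. Then K (dimension 2) consists of the simplices:

  0-simplices (6): P, Q, R, S, T, U
  1-simplices (12): PR, PS, PT, PU, QR, QS, QT, RS, RT, RU, ST, TU
  2-simplices (6): PRS, PST, PTU, QRS, QRT, RTU

giving chain groups C_0 ≅ Z^6, C_1 ≅ Z^12, C_2 ≅ Z^6.

∂_1: C_1 → C_0 is given by ∂[p,q] = [q] − [p].
The 6×12 boundary matrix has rank 5 and Smith normal form diag(1,1,1,1,1).

∂_2: C_2 → C_1 sends each 2-simplex [p,q,r] to [q,r] − [p,r] + [p,q]. For instance
  ∂QRT = RT − QT + QR,
  ∂RTU = TU − RU + RT.
The resulting 12×6 matrix has rank 6, and its Smith normal form has invariant factors (1,1,1,1,1,1).

From H_k ≅ ker(∂_k) / im(∂_{k+1}) we obtain:

  H_0: rank C_0 − rank ∂_1 = 6 − 5 = 1, and the invariant factors of ∂_1 are all 1, so H_0 ≅ Z.
  H_1: rank ker ∂_1 − rank ∂_2 = (12 − 5) − 6 = 1, and the invariant factors of ∂_2 are all 1, so H_1 ≅ Z.
  H_2: rank ker ∂_2 − rank ∂_3 = (6 − 6) − 0 = 0, and there is no ∂_3, so H_2 ≅ 0.

As a check, the Euler characteristic is 6 − 12 + 6 = 0, which agrees with 1 − 1 + 0 = 0.
(K is a triangulation of the cylinder S^1 x I.)

H_0 ≅ Z,  H_1 ≅ Z,  H_2 = 0.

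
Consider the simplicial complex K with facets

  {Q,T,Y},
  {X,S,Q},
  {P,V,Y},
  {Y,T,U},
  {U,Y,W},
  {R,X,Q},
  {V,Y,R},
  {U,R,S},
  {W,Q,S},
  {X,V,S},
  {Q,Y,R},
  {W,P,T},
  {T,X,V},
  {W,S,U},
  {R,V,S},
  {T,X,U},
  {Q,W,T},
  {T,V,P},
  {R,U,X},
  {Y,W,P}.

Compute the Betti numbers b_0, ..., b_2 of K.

Fix the vertex order P < Q < R < S < T < U < V < W < X < Y and write every simplex with vertices in increasing order. Then dim K = 2 and the simplices of K are:

  0-simplices (10): P, Q, R, S, T, U, V, W, X, Y
  1-simplices (30): PT, PV, PW, PY, QR, QS, QT, QW, QX, QY, RS, RU, RV, RX, RY, SU, SV, SW, SX, TU, TV, TW, TX, TY, UW, UX, UY, VX, VY, WY
  2-simplices (20): PTV, PTW, PVY, PWY, QRX, QRY, QSW, QSX, QTW, QTY, RSU, RSV, RUX, RVY, SUW, SVX, TUX, TUY, TVX, UWY

so the chain groups are C_0 ≅ Z^10, C_1 ≅ Z^30, C_2 ≅ Z^20.

∂_1: C_1 → C_0 is given by ∂[p,q] = [q] − [p]. For instance
  ∂SW = W − S.
As a 10×30 matrix over Z this has rank 9, with invariant factors (1,1,1,1,1,1,1,1,1).

∂_2: C_2 → C_1 maps a triangle to the signed sum of its edges. For instance
  ∂RSU = SU − RU + RS,
  ∂QRY = RY − QY + QR.
The 30×20 boundary matrix has rank 20 and Smith normal form diag(1,1,1,1,1,1,1,1,1,1,1,1,1,1,1,1,1,1,1,2).

Computing H_k = (kernel of ∂_k) / (image of ∂_{k+1}):

  H_0: rank C_0 − rank ∂_1 = 10 − 9 = 1, and the invariant factors of ∂_1 are all 1, so H_0 ≅ Z.
  H_1: rank ker ∂_1 − rank ∂_2 = (30 − 9) − 20 = 1, and ∂_2 has invariant factor 2 > 1, so H_1 ≅ Z × Z/2.
  H_2: rank ker ∂_2 − rank ∂_3 = (20 − 20) − 0 = 0, and there is no ∂_3, so H_2 ≅ 0.

Hence the Betti numbers are b_0 = 1, b_1 = 1, b_2 = 0.

b_0 = 1, b_1 = 1, b_2 = 0.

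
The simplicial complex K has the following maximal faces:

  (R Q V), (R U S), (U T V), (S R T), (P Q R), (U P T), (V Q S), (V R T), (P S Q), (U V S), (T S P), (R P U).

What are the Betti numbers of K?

b_0 = 1, b_1 = 0, b_2 = 0.

We work with the vertex ordering P < Q < R < S < T < U < V. The simplices of K, each written with vertices in increasing order, are:

  0-simplices (7): P, Q, R, S, T, U, V
  1-simplices (18): PQ, PR, PS, PT, PU, QR, QS, QV, RS, RT, RU, RV, ST, SU, SV, TU, TV, UV
  2-simplices (12): PQR, PQS, PRU, PST, PTU, QRV, QSV, RST, RSU, RTV, SUV, TUV

Hence C_0 ≅ Z^7, C_1 ≅ Z^18, C_2 ≅ Z^12.

Boundary ∂_1: C_1 → C_0 maps an edge to its endpoints' difference, ∂[p,q] = q − p. For instance
  ∂PR = R − P.
The resulting 7×18 matrix has rank 6, and its Smith normal form has invariant factors (1,1,1,1,1,1).

Boundary ∂_2: C_2 → C_1 maps a triangle to the signed sum of its edges. For instance
  ∂PQR = QR − PR + PQ,
  ∂RSU = SU − RU + RS.
The 18×12 boundary matrix has rank 12 and Smith normal form diag(1,1,1,1,1,1,1,1,1,1,1,2).

From H_k ≅ ker(∂_k) / im(∂_{k+1}) we obtain:

  H_0: rank C_0 − rank ∂_1 = 7 − 6 = 1, and the invariant factors of ∂_1 are all 1, so H_0 = Z.
  H_1: rank ker ∂_1 − rank ∂_2 = (18 − 6) − 12 = 0, and ∂_2 has invariant factor 2 > 1, so H_1 = Z/2.
  H_2: rank ker ∂_2 − rank ∂_3 = (12 − 12) − 0 = 0, and there is no ∂_3, so H_2 = 0.

As a check, the Euler characteristic is 7 − 18 + 12 = 1, which agrees with 1 − 0 + 0 = 1.
(K is a triangulation of the real projective plane RP^2.)

Hence the Betti numbers are b_0 = 1, b_1 = 0, b_2 = 0.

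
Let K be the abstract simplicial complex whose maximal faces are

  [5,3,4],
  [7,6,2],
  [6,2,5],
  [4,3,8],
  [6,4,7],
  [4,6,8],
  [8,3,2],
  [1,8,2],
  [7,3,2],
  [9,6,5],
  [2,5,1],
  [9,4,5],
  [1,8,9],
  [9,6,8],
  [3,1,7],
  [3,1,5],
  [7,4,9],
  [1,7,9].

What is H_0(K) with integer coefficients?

Take the total order 1 < 2 < 3 < 4 < 5 < 6 < 7 < 8 < 9 on the vertex set. Then K (dimension 2) consists of the simplices:

  0-simplices (9): [1], [2], [3], [4], [5], [6], [7], [8], [9]
  1-simplices (27): (27 of them)
  2-simplices (18): [1,2,5], [1,2,8], [1,3,5], [1,3,7], [1,7,9], [1,8,9], [2,3,7], [2,3,8], [2,5,6], [2,6,7], [3,4,5], [3,4,8], [4,5,9], [4,6,7], [4,6,8], [4,7,9], [5,6,9], [6,8,9]

Hence C_0 ≅ Z^9, C_1 ≅ Z^27, C_2 ≅ Z^18.

Boundary ∂_1: C_1 → C_0 is given by ∂[p,q] = [q] − [p].
This gives a 9×27 integer matrix of rank 8; reducing to Smith normal form yields diagonal entries (1,1,1,1,1,1,1,1).

∂_2: C_2 → C_1 maps a triangle to the signed sum of its edges. For instance
  ∂[5,6,9] = [6,9] − [5,9] + [5,6],
  ∂[1,2,5] = [2,5] − [1,5] + [1,2].
The 27×18 boundary matrix has rank 18 and Smith normal form diag(1,1,1,1,1,1,1,1,1,1,1,1,1,1,1,1,1,2).

Computing H_k = (kernel of ∂_k) / (image of ∂_{k+1}):

  H_0: rank C_0 − rank ∂_1 = 9 − 8 = 1, and the invariant factors of ∂_1 are all 1, so H_0 ≅ Z.

H_0 = Z.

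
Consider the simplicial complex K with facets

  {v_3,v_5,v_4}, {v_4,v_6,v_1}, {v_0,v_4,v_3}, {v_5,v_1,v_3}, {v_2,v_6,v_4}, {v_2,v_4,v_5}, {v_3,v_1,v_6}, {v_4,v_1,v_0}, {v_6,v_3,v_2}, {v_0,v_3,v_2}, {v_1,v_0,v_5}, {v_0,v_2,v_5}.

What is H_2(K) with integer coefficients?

K has 7 vertices, 18 edges, 12 triangles.
rank ∂_2 = 12, rank ∂_3 = 0 ⇒ b_2 = 12 − 12 − 0 = 0. So H_2 = 0.

H_2 = 0.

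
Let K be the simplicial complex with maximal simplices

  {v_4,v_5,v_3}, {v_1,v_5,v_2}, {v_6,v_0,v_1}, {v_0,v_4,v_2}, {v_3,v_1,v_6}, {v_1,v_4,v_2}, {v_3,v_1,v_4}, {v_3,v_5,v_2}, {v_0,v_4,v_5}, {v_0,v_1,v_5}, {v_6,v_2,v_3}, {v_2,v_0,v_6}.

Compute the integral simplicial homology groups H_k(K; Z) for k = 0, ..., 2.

H_0 = Z,  H_1 = Z/2Z,  H_2 = 0.

Order the vertices as v_0 < v_1 < v_2 < v_3 < v_4 < v_5 < v_6. Listing each simplex with vertices in this order, K has dimension 2 with simplices:

  0-simplices (7): [v_0], [v_1], [v_2], [v_3], [v_4], [v_5], [v_6]
  1-simplices (18): (18 of them)
  2-simplices (12): (12 of them)

so the chain groups are C_0 ≅ Z^7, C_1 ≅ Z^18, C_2 ≅ Z^12.

Boundary ∂_1: C_1 → C_0 is given by ∂[p,q] = [q] − [p]. For instance
  ∂[v_2,v_6] = [v_6] − [v_2].
The resulting 7×18 matrix has rank 6, and its Smith normal form has invariant factors (1,1,1,1,1,1).

The boundary map ∂_2: C_2 → C_1 maps a triangle to the signed sum of its edges. For instance
  ∂[v_2,v_3,v_5] = [v_3,v_5] − [v_2,v_5] + [v_2,v_3],
  ∂[v_2,v_3,v_6] = [v_3,v_6] − [v_2,v_6] + [v_2,v_3].
The resulting 18×12 matrix has rank 12, and its Smith normal form has invariant factors (1,1,1,1,1,1,1,1,1,1,1,2).

From H_k ≅ ker(∂_k) / im(∂_{k+1}) we obtain:

  H_0: rank C_0 − rank ∂_1 = 7 − 6 = 1, and the invariant factors of ∂_1 are all 1, so H_0 ≅ Z.
  H_1: rank ker ∂_1 − rank ∂_2 = (18 − 6) − 12 = 0, and ∂_2 has invariant factor 2 > 1, so H_1 ≅ Z/2Z.
  H_2: rank ker ∂_2 − rank ∂_3 = (12 − 12) − 0 = 0, and there is no ∂_3, so H_2 ≅ 0.

(K is a triangulation of the real projective plane RP^2.)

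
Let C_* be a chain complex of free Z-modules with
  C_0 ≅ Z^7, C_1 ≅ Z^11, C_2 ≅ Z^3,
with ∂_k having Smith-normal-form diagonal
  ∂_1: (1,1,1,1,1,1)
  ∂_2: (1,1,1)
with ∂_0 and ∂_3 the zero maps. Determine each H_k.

H_0 ≅ Z,  H_1 ≅ Z^2,  H_2 = 0.

H_0: b_0 = 7 − 0 − 6 = 1; torsion from ∂_1 factors > 1: none. So H_0 ≅ Z.
H_1: b_1 = 11 − 6 − 3 = 2; torsion from ∂_2 factors > 1: none. So H_1 ≅ Z^2.
H_2: b_2 = 3 − 3 − 0 = 0; torsion from ∂_3 factors > 1: none. So H_2 ≅ 0.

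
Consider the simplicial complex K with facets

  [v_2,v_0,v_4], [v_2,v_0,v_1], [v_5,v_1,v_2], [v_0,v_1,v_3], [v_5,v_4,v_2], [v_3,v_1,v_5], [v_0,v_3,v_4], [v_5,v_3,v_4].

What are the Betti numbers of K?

Order the vertices as v_0 < v_1 < v_2 < v_3 < v_4 < v_5. Listing each simplex with vertices in this order, K has dimension 2 with simplices:

  0-simplices (6): [v_0], [v_1], [v_2], [v_3], [v_4], [v_5]
  1-simplices (12): [v_0,v_1], [v_0,v_2], [v_0,v_3], [v_0,v_4], [v_1,v_2], [v_1,v_3], [v_1,v_5], [v_2,v_4], [v_2,v_5], [v_3,v_4], [v_3,v_5], [v_4,v_5]
  2-simplices (8): [v_0,v_1,v_2], [v_0,v_1,v_3], [v_0,v_2,v_4], [v_0,v_3,v_4], [v_1,v_2,v_5], [v_1,v_3,v_5], [v_2,v_4,v_5], [v_3,v_4,v_5]

giving chain groups C_0 ≅ Z^6, C_1 ≅ Z^12, C_2 ≅ Z^8.

Boundary ∂_1: C_1 → C_0 sends each edge [p,q] (with p < q) to q − p.
As a 6×12 matrix over Z this has rank 5, with invariant factors (1,1,1,1,1).

∂_2: C_2 → C_1 acts by ∂[p,q,r] = [q,r] − [p,r] + [p,q]. For instance
  ∂[v_1,v_3,v_5] = [v_3,v_5] − [v_1,v_5] + [v_1,v_3],
  ∂[v_0,v_1,v_3] = [v_1,v_3] − [v_0,v_3] + [v_0,v_1].
The resulting 12×8 matrix has rank 7, and its Smith normal form has invariant factors (1,1,1,1,1,1,1).

From H_k ≅ ker(∂_k) / im(∂_{k+1}) we obtain:

  H_0: rank C_0 − rank ∂_1 = 6 − 5 = 1, and the invariant factors of ∂_1 are all 1, so H_0 ≅ Z.
  H_1: rank ker ∂_1 − rank ∂_2 = (12 − 5) − 7 = 0, and the invariant factors of ∂_2 are all 1, so H_1 ≅ 0.
  H_2: rank ker ∂_2 − rank ∂_3 = (8 − 7) − 0 = 1, and there is no ∂_3, so H_2 ≅ Z.

(K is a triangulation of the 2-sphere S^2.)

Hence the Betti numbers are b_0 = 1, b_1 = 0, b_2 = 1.

b_0 = 1, b_1 = 0, b_2 = 1.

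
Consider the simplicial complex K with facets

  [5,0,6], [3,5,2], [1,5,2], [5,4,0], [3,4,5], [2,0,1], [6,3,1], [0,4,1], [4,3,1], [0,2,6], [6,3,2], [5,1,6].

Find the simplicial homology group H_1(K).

Take the total order 0 < 1 < 2 < 3 < 4 < 5 < 6 on the vertex set. Then K (dimension 2) consists of the simplices:

  0-simplices (7): [0], [1], [2], [3], [4], [5], [6]
  1-simplices (18): [0,1], [0,2], [0,4], [0,5], [0,6], [1,2], [1,3], [1,4], [1,5], [1,6], [2,3], [2,5], [2,6], [3,4], [3,5], [3,6], [4,5], [5,6]
  2-simplices (12): [0,1,2], [0,1,4], [0,2,6], [0,4,5], [0,5,6], [1,2,5], [1,3,4], [1,3,6], [1,5,6], [2,3,5], [2,3,6], [3,4,5]

Hence C_0 ≅ Z^7, C_1 ≅ Z^18, C_2 ≅ Z^12.

∂_1: C_1 → C_0 is given by ∂[p,q] = [q] − [p].
The 7×18 boundary matrix has rank 6 and Smith normal form diag(1,1,1,1,1,1).

∂_2: C_2 → C_1 sends each 2-simplex [p,q,r] to [q,r] − [p,r] + [p,q]. For instance
  ∂[0,4,5] = [4,5] − [0,5] + [0,4],
  ∂[1,3,4] = [3,4] − [1,4] + [1,3].
The resulting 18×12 matrix has rank 12, and its Smith normal form has invariant factors (1,1,1,1,1,1,1,1,1,1,1,2).

Computing H_k = (kernel of ∂_k) / (image of ∂_{k+1}):

  H_1: rank ker ∂_1 − rank ∂_2 = (18 − 6) − 12 = 0, and ∂_2 has invariant factor 2 > 1, so H_1 = Z/2.

(K is a triangulation of the real projective plane RP^2.)

H_1 ≅ Z/2.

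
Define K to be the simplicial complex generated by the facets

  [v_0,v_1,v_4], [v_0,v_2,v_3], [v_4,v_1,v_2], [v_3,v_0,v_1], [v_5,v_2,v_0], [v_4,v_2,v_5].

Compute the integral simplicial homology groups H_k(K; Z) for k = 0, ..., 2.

H_0 ≅ Z,  H_1 ≅ Z,  H_2 = 0.

Order the vertices as v_0 < v_1 < v_2 < v_3 < v_4 < v_5. Listing each simplex with vertices in this order, K has dimension 2 with simplices:

  0-simplices (6): [v_0], [v_1], [v_2], [v_3], [v_4], [v_5]
  1-simplices (12): [v_0,v_1], [v_0,v_2], [v_0,v_3], [v_0,v_4], [v_0,v_5], [v_1,v_2], [v_1,v_3], [v_1,v_4], [v_2,v_3], [v_2,v_4], [v_2,v_5], [v_4,v_5]
  2-simplices (6): [v_0,v_1,v_3], [v_0,v_1,v_4], [v_0,v_2,v_3], [v_0,v_2,v_5], [v_1,v_2,v_4], [v_2,v_4,v_5]

so the chain groups are C_0 ≅ Z^6, C_1 ≅ Z^12, C_2 ≅ Z^6.

Boundary ∂_1: C_1 → C_0 maps an edge to its endpoints' difference, ∂[p,q] = q − p. For instance
  ∂[v_2,v_4] = [v_4] − [v_2].
The 6×12 boundary matrix has rank 5 and Smith normal form diag(1,1,1,1,1).

The boundary map ∂_2: C_2 → C_1 maps a triangle to the signed sum of its edges. For instance
  ∂[v_0,v_2,v_5] = [v_2,v_5] − [v_0,v_5] + [v_0,v_2],
  ∂[v_0,v_2,v_3] = [v_2,v_3] − [v_0,v_3] + [v_0,v_2].
The resulting 12×6 matrix has rank 6, and its Smith normal form has invariant factors (1,1,1,1,1,1).

Computing H_k = (kernel of ∂_k) / (image of ∂_{k+1}):

  H_0: rank C_0 − rank ∂_1 = 6 − 5 = 1, and the invariant factors of ∂_1 are all 1, so H_0 ≅ Z.
  H_1: rank ker ∂_1 − rank ∂_2 = (12 − 5) − 6 = 1, and the invariant factors of ∂_2 are all 1, so H_1 ≅ Z.
  H_2: rank ker ∂_2 − rank ∂_3 = (6 − 6) − 0 = 0, and there is no ∂_3, so H_2 ≅ 0.

As a check, the Euler characteristic is 6 − 12 + 6 = 0, which agrees with 1 − 1 + 0 = 0.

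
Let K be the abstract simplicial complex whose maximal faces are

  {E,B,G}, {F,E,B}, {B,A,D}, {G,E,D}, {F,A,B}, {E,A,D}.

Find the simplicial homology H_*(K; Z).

Order the vertices as A < B < D < E < F < G. Listing each simplex with vertices in this order, K has dimension 2 with simplices:

  0-simplices (6): A, B, D, E, F, G
  1-simplices (12): AB, AD, AE, AF, BD, BE, BF, BG, DE, DG, EF, EG
  2-simplices (6): ABD, ABF, ADE, BEF, BEG, DEG

Hence C_0 ≅ Z^6, C_1 ≅ Z^12, C_2 ≅ Z^6.

∂_1: C_1 → C_0 sends each edge [p,q] (with p < q) to q − p.
The resulting 6×12 matrix has rank 5, and its Smith normal form has invariant factors (1,1,1,1,1).

∂_2: C_2 → C_1 acts by ∂[p,q,r] = [q,r] − [p,r] + [p,q]. For instance
  ∂ADE = DE − AE + AD,
  ∂BEF = EF − BF + BE.
As a 12×6 matrix over Z this has rank 6, with invariant factors (1,1,1,1,1,1).

From H_k ≅ ker(∂_k) / im(∂_{k+1}) we obtain:

  H_0: rank C_0 − rank ∂_1 = 6 − 5 = 1, and the invariant factors of ∂_1 are all 1, so H_0 ≅ Z.
  H_1: rank ker ∂_1 − rank ∂_2 = (12 − 5) − 6 = 1, and the invariant factors of ∂_2 are all 1, so H_1 ≅ Z.
  H_2: rank ker ∂_2 − rank ∂_3 = (6 − 6) − 0 = 0, and there is no ∂_3, so H_2 ≅ 0.

(K is a triangulation of the cylinder S^1 x I.)

H_0 = Z,  H_1 = Z,  H_2 = 0.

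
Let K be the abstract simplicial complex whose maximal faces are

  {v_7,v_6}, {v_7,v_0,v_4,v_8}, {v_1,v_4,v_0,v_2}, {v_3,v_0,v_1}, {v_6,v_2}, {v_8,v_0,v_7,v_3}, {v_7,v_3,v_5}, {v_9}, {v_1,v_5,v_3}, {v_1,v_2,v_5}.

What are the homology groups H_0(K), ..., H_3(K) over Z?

Fix the vertex order v_0 < v_1 < v_2 < v_3 < v_4 < v_5 < v_6 < v_7 < v_8 < v_9 and write every simplex with vertices in increasing order. Then dim K = 3 and the simplices of K are:

  0-simplices (10): [v_0], [v_1], [v_2], [v_3], [v_4], [v_5], [v_6], [v_7], [v_8], [v_9]
  1-simplices (21): (21 of them)
  2-simplices (15): (15 of them)
  3-simplices (3): [v_0,v_1,v_2,v_4], [v_0,v_3,v_7,v_8], [v_0,v_4,v_7,v_8]

Hence C_0 ≅ Z^10, C_1 ≅ Z^21, C_2 ≅ Z^15, C_3 ≅ Z^3.

The boundary map ∂_1: C_1 → C_0 maps an edge to its endpoints' difference, ∂[p,q] = q − p.
As a 10×21 matrix over Z this has rank 8, with invariant factors (1,1,1,1,1,1,1,1).

The boundary map ∂_2: C_2 → C_1 acts by ∂[p,q,r] = [q,r] − [p,r] + [p,q]. For instance
  ∂[v_3,v_5,v_7] = [v_5,v_7] − [v_3,v_7] + [v_3,v_5],
  ∂[v_0,v_4,v_7] = [v_4,v_7] − [v_0,v_7] + [v_0,v_4].
This gives a 21×15 integer matrix of rank 12; reducing to Smith normal form yields diagonal entries (1,1,1,1,1,1,1,1,1,1,1,1).

Boundary ∂_3: C_3 → C_2 sends each 3-simplex σ to the alternating sum Σ_i (−1)^i (σ with its i-th vertex removed). For instance
  ∂[v_0,v_1,v_2,v_4] = [v_1,v_2,v_4] − [v_0,v_2,v_4] + [v_0,v_1,v_4] − [v_0,v_1,v_2],
  ∂[v_0,v_4,v_7,v_8] = [v_4,v_7,v_8] − [v_0,v_7,v_8] + [v_0,v_4,v_8] − [v_0,v_4,v_7].
The 15×3 boundary matrix has rank 3 and Smith normal form diag(1,1,1).

Now H_k = ker ∂_k / im ∂_{k+1}, so:

  H_0: rank C_0 − rank ∂_1 = 10 − 8 = 2, and the invariant factors of ∂_1 are all 1, so H_0 ≅ Z^2.
  H_1: rank ker ∂_1 − rank ∂_2 = (21 − 8) − 12 = 1, and the invariant factors of ∂_2 are all 1, so H_1 ≅ Z.
  H_2: rank ker ∂_2 − rank ∂_3 = (15 − 12) − 3 = 0, and the invariant factors of ∂_3 are all 1, so H_2 ≅ 0.
  H_3: rank ker ∂_3 − rank ∂_4 = (3 − 3) − 0 = 0, and there is no ∂_4, so H_3 ≅ 0.

As a check, the Euler characteristic is 10 − 21 + 15 − 3 = 1, which agrees with 2 − 1 + 0 − 0 = 1.

H_0 ≅ Z^2,  H_1 ≅ Z,  H_2 = 0,  H_3 = 0.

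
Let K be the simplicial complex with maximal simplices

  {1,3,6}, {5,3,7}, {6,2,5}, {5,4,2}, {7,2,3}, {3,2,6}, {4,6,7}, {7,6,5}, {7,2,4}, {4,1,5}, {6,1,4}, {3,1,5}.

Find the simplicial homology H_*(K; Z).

H_0 = Z,  H_1 = Z/2Z,  H_2 = 0.

We work with the vertex ordering 1 < 2 < 3 < 4 < 5 < 6 < 7. The simplices of K, each written with vertices in increasing order, are:

  0-simplices (7): [1], [2], [3], [4], [5], [6], [7]
  1-simplices (18): [1,3], [1,4], [1,5], [1,6], [2,3], [2,4], [2,5], [2,6], [2,7], [3,5], [3,6], [3,7], [4,5], [4,6], [4,7], [5,6], [5,7], [6,7]
  2-simplices (12): [1,3,5], [1,3,6], [1,4,5], [1,4,6], [2,3,6], [2,3,7], [2,4,5], [2,4,7], [2,5,6], [3,5,7], [4,6,7], [5,6,7]

Hence C_0 ≅ Z^7, C_1 ≅ Z^18, C_2 ≅ Z^12.

The boundary map ∂_1: C_1 → C_0 sends each edge [p,q] (with p < q) to q − p. For instance
  ∂[4,6] = [6] − [4].
This gives a 7×18 integer matrix of rank 6; reducing to Smith normal form yields diagonal entries (1,1,1,1,1,1).

∂_2: C_2 → C_1 maps a triangle to the signed sum of its edges. For instance
  ∂[2,4,7] = [4,7] − [2,7] + [2,4],
  ∂[4,6,7] = [6,7] − [4,7] + [4,6].
The resulting 18×12 matrix has rank 12, and its Smith normal form has invariant factors (1,1,1,1,1,1,1,1,1,1,1,2).

Computing H_k = (kernel of ∂_k) / (image of ∂_{k+1}):

  H_0: rank C_0 − rank ∂_1 = 7 − 6 = 1, and the invariant factors of ∂_1 are all 1, so H_0 ≅ Z.
  H_1: rank ker ∂_1 − rank ∂_2 = (18 − 6) − 12 = 0, and ∂_2 has invariant factor 2 > 1, so H_1 ≅ Z/2Z.
  H_2: rank ker ∂_2 − rank ∂_3 = (12 − 12) − 0 = 0, and there is no ∂_3, so H_2 ≅ 0.

As a check, the Euler characteristic is 7 − 18 + 12 = 1, which agrees with 1 − 0 + 0 = 1.
(K is a triangulation of the real projective plane RP^2.)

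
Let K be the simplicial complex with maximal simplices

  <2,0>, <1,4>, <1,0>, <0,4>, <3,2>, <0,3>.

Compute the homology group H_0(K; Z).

H_0 ≅ Z.

Order the vertices as 0 < 1 < 2 < 3 < 4. Listing each simplex with vertices in this order, K has dimension 1 with simplices:

  0-simplices (5): [0], [1], [2], [3], [4]
  1-simplices (6): [0,1], [0,2], [0,3], [0,4], [1,4], [2,3]

giving chain groups C_0 ≅ Z^5, C_1 ≅ Z^6.

Boundary ∂_1: C_1 → C_0 sends each edge [p,q] (with p < q) to q − p.
As a 5×6 matrix over Z this has rank 4, with invariant factors (1,1,1,1).

Now H_k = ker ∂_k / im ∂_{k+1}, so:

  H_0: rank C_0 − rank ∂_1 = 5 − 4 = 1, and the invariant factors of ∂_1 are all 1, so H_0 = Z.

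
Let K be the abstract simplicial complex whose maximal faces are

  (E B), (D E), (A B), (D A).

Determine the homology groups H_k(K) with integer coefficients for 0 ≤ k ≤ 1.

K has 4 vertices, 4 edges.
rank ∂_0 = 0, rank ∂_1 = 3 ⇒ b_0 = 4 − 0 − 3 = 1; all invariant factors of ∂_1 are 1 so no torsion. So H_0 ≅ Z.
rank ∂_1 = 3, rank ∂_2 = 0 ⇒ b_1 = 4 − 3 − 0 = 1. So H_1 ≅ Z.

H_0 = Z,  H_1 = Z.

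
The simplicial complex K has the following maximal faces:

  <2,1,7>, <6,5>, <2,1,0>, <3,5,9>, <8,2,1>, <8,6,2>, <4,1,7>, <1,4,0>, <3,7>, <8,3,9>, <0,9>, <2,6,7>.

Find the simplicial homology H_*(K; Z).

Order the vertices as 0 < 1 < 2 < 3 < 4 < 5 < 6 < 7 < 8 < 9. Listing each simplex with vertices in this order, K has dimension 2 with simplices:

  0-simplices (10): [0], [1], [2], [3], [4], [5], [6], [7], [8], [9]
  1-simplices (21): [0,1], [0,2], [0,4], [0,9], [1,2], [1,4], [1,7], [1,8], [2,6], [2,7], [2,8], [3,5], [3,7], [3,8], [3,9], [4,7], [5,6], [5,9], [6,7], [6,8], [8,9]
  2-simplices (9): [0,1,2], [0,1,4], [1,2,7], [1,2,8], [1,4,7], [2,6,7], [2,6,8], [3,5,9], [3,8,9]

so the chain groups are C_0 ≅ Z^10, C_1 ≅ Z^21, C_2 ≅ Z^9.

Boundary ∂_1: C_1 → C_0 is given by ∂[p,q] = [q] − [p]. For instance
  ∂[5,9] = [9] − [5].
This gives a 10×21 integer matrix of rank 9; reducing to Smith normal form yields diagonal entries (1,1,1,1,1,1,1,1,1).

Boundary ∂_2: C_2 → C_1 maps a triangle to the signed sum of its edges. For instance
  ∂[0,1,2] = [1,2] − [0,2] + [0,1],
  ∂[2,6,8] = [6,8] − [2,8] + [2,6].
This gives a 21×9 integer matrix of rank 9; reducing to Smith normal form yields diagonal entries (1,1,1,1,1,1,1,1,1).

Reading off H_k = ker ∂_k / im ∂_{k+1}:

  H_0: rank C_0 − rank ∂_1 = 10 − 9 = 1, and the invariant factors of ∂_1 are all 1, so H_0 = Z.
  H_1: rank ker ∂_1 − rank ∂_2 = (21 − 9) − 9 = 3, and the invariant factors of ∂_2 are all 1, so H_1 = Z^3.
  H_2: rank ker ∂_2 − rank ∂_3 = (9 − 9) − 0 = 0, and there is no ∂_3, so H_2 = 0.

H_0 = Z,  H_1 = Z^3,  H_2 = 0.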